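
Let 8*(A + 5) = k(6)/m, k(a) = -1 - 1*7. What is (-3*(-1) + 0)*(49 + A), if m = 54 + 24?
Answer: 3431/26 ≈ 131.96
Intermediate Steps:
k(a) = -8 (k(a) = -1 - 7 = -8)
m = 78
A = -391/78 (A = -5 + (-8/78)/8 = -5 + (-8*1/78)/8 = -5 + (⅛)*(-4/39) = -5 - 1/78 = -391/78 ≈ -5.0128)
(-3*(-1) + 0)*(49 + A) = (-3*(-1) + 0)*(49 - 391/78) = (3 + 0)*(3431/78) = 3*(3431/78) = 3431/26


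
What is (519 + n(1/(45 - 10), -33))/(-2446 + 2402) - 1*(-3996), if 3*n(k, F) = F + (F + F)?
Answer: 87669/22 ≈ 3985.0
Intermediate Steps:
n(k, F) = F (n(k, F) = (F + (F + F))/3 = (F + 2*F)/3 = (3*F)/3 = F)
(519 + n(1/(45 - 10), -33))/(-2446 + 2402) - 1*(-3996) = (519 - 33)/(-2446 + 2402) - 1*(-3996) = 486/(-44) + 3996 = 486*(-1/44) + 3996 = -243/22 + 3996 = 87669/22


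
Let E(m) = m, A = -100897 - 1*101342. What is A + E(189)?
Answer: -202050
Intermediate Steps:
A = -202239 (A = -100897 - 101342 = -202239)
A + E(189) = -202239 + 189 = -202050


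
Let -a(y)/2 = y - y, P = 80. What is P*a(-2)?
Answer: 0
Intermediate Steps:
a(y) = 0 (a(y) = -2*(y - y) = -2*0 = 0)
P*a(-2) = 80*0 = 0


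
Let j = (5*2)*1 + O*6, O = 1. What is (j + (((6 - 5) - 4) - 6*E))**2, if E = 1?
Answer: 49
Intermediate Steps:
j = 16 (j = (5*2)*1 + 1*6 = 10*1 + 6 = 10 + 6 = 16)
(j + (((6 - 5) - 4) - 6*E))**2 = (16 + (((6 - 5) - 4) - 6*1))**2 = (16 + ((1 - 4) - 6))**2 = (16 + (-3 - 6))**2 = (16 - 9)**2 = 7**2 = 49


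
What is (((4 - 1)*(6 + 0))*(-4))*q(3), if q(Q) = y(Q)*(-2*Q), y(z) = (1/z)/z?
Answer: 48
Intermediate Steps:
y(z) = z**(-2) (y(z) = 1/(z*z) = z**(-2))
q(Q) = -2/Q (q(Q) = (-2*Q)/Q**2 = -2/Q)
(((4 - 1)*(6 + 0))*(-4))*q(3) = (((4 - 1)*(6 + 0))*(-4))*(-2/3) = ((3*6)*(-4))*(-2*1/3) = (18*(-4))*(-2/3) = -72*(-2/3) = 48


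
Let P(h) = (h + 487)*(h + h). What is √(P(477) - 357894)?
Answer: 3*√62418 ≈ 749.51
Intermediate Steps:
P(h) = 2*h*(487 + h) (P(h) = (487 + h)*(2*h) = 2*h*(487 + h))
√(P(477) - 357894) = √(2*477*(487 + 477) - 357894) = √(2*477*964 - 357894) = √(919656 - 357894) = √561762 = 3*√62418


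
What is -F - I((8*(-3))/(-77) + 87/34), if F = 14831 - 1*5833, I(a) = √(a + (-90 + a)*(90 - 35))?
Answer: -8998 - 3*I*√18608370/187 ≈ -8998.0 - 69.204*I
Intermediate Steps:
I(a) = √(-4950 + 56*a) (I(a) = √(a + (-90 + a)*55) = √(a + (-4950 + 55*a)) = √(-4950 + 56*a))
F = 8998 (F = 14831 - 5833 = 8998)
-F - I((8*(-3))/(-77) + 87/34) = -1*8998 - √(-4950 + 56*((8*(-3))/(-77) + 87/34)) = -8998 - √(-4950 + 56*(-24*(-1/77) + 87*(1/34))) = -8998 - √(-4950 + 56*(24/77 + 87/34)) = -8998 - √(-4950 + 56*(7515/2618)) = -8998 - √(-4950 + 30060/187) = -8998 - √(-895590/187) = -8998 - 3*I*√18608370/187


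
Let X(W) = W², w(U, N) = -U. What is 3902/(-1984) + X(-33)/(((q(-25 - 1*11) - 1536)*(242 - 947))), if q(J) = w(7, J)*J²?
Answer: -101317683/51519520 ≈ -1.9666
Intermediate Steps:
q(J) = -7*J² (q(J) = (-1*7)*J² = -7*J²)
3902/(-1984) + X(-33)/(((q(-25 - 1*11) - 1536)*(242 - 947))) = 3902/(-1984) + (-33)²/(((-7*(-25 - 1*11)² - 1536)*(242 - 947))) = 3902*(-1/1984) + 1089/(((-7*(-25 - 11)² - 1536)*(-705))) = -1951/992 + 1089/(((-7*(-36)² - 1536)*(-705))) = -1951/992 + 1089/(((-7*1296 - 1536)*(-705))) = -1951/992 + 1089/(((-9072 - 1536)*(-705))) = -1951/992 + 1089/((-10608*(-705))) = -1951/992 + 1089/7478640 = -1951/992 + 1089*(1/7478640) = -1951/992 + 121/830960 = -101317683/51519520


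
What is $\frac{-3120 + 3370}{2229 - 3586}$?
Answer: $- \frac{250}{1357} \approx -0.18423$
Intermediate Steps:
$\frac{-3120 + 3370}{2229 - 3586} = \frac{250}{-1357} = 250 \left(- \frac{1}{1357}\right) = - \frac{250}{1357}$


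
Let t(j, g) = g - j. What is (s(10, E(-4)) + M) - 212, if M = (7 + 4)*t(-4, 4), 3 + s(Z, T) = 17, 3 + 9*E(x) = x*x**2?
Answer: -110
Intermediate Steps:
E(x) = -1/3 + x**3/9 (E(x) = -1/3 + (x*x**2)/9 = -1/3 + x**3/9)
s(Z, T) = 14 (s(Z, T) = -3 + 17 = 14)
M = 88 (M = (7 + 4)*(4 - 1*(-4)) = 11*(4 + 4) = 11*8 = 88)
(s(10, E(-4)) + M) - 212 = (14 + 88) - 212 = 102 - 212 = -110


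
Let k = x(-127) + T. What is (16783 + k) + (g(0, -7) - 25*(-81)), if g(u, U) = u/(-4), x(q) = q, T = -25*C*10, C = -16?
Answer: 22681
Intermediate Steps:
T = 4000 (T = -25*(-16)*10 = 400*10 = 4000)
g(u, U) = -u/4 (g(u, U) = u*(-1/4) = -u/4)
k = 3873 (k = -127 + 4000 = 3873)
(16783 + k) + (g(0, -7) - 25*(-81)) = (16783 + 3873) + (-1/4*0 - 25*(-81)) = 20656 + (0 + 2025) = 20656 + 2025 = 22681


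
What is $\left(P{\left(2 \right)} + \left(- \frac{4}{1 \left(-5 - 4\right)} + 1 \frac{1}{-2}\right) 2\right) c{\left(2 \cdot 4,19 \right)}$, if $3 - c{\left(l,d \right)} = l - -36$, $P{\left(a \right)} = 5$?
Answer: $- \frac{1804}{9} \approx -200.44$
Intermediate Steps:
$c{\left(l,d \right)} = -33 - l$ ($c{\left(l,d \right)} = 3 - \left(l - -36\right) = 3 - \left(l + 36\right) = 3 - \left(36 + l\right) = -33 - l$)
$\left(P{\left(2 \right)} + \left(- \frac{4}{1 \left(-5 - 4\right)} + 1 \frac{1}{-2}\right) 2\right) c{\left(2 \cdot 4,19 \right)} = \left(5 + \left(- \frac{4}{1 \left(-5 - 4\right)} + 1 \frac{1}{-2}\right) 2\right) \left(-33 - 2 \cdot 4\right) = \left(5 + \left(- \frac{4}{1 \left(-9\right)} + 1 \left(- \frac{1}{2}\right)\right) 2\right) \left(-33 - 8\right) = \left(5 + \left(- \frac{4}{-9} - \frac{1}{2}\right) 2\right) \left(-33 - 8\right) = \left(5 + \left(\left(-4\right) \left(- \frac{1}{9}\right) - \frac{1}{2}\right) 2\right) \left(-41\right) = \left(5 + \left(\frac{4}{9} - \frac{1}{2}\right) 2\right) \left(-41\right) = \left(5 - \frac{1}{9}\right) \left(-41\right) = \frac{44}{9} \left(-41\right) = - \frac{1804}{9}$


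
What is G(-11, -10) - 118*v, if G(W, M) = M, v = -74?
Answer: 8722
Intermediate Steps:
G(-11, -10) - 118*v = -10 - 118*(-74) = -10 + 8732 = 8722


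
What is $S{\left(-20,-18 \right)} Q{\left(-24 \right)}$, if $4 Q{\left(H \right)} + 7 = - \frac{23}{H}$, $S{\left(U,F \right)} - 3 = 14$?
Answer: $- \frac{2465}{96} \approx -25.677$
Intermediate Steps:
$S{\left(U,F \right)} = 17$ ($S{\left(U,F \right)} = 3 + 14 = 17$)
$Q{\left(H \right)} = - \frac{7}{4} - \frac{23}{4 H}$ ($Q{\left(H \right)} = - \frac{7}{4} + \frac{\left(-23\right) \frac{1}{H}}{4} = - \frac{7}{4} - \frac{23}{4 H}$)
$S{\left(-20,-18 \right)} Q{\left(-24 \right)} = 17 \frac{-23 - -168}{4 \left(-24\right)} = 17 \cdot \frac{1}{4} \left(- \frac{1}{24}\right) \left(-23 + 168\right) = 17 \cdot \frac{1}{4} \left(- \frac{1}{24}\right) 145 = 17 \left(- \frac{145}{96}\right) = - \frac{2465}{96}$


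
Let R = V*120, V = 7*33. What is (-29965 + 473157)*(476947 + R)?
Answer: 223664377064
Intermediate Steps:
V = 231
R = 27720 (R = 231*120 = 27720)
(-29965 + 473157)*(476947 + R) = (-29965 + 473157)*(476947 + 27720) = 443192*504667 = 223664377064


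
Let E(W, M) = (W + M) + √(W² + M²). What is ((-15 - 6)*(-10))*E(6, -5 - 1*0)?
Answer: 210 + 210*√61 ≈ 1850.2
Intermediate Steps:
E(W, M) = M + W + √(M² + W²) (E(W, M) = (M + W) + √(M² + W²) = M + W + √(M² + W²))
((-15 - 6)*(-10))*E(6, -5 - 1*0) = ((-15 - 6)*(-10))*((-5 - 1*0) + 6 + √((-5 - 1*0)² + 6²)) = (-21*(-10))*((-5 + 0) + 6 + √((-5 + 0)² + 36)) = 210*(-5 + 6 + √((-5)² + 36)) = 210*(-5 + 6 + √(25 + 36)) = 210*(-5 + 6 + √61) = 210*(1 + √61) = 210 + 210*√61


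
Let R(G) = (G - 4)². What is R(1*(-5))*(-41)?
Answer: -3321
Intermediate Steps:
R(G) = (-4 + G)²
R(1*(-5))*(-41) = (-4 + 1*(-5))²*(-41) = (-4 - 5)²*(-41) = (-9)²*(-41) = 81*(-41) = -3321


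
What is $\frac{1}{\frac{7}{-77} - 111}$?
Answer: $- \frac{11}{1222} \approx -0.0090016$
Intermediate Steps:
$\frac{1}{\frac{7}{-77} - 111} = \frac{1}{7 \left(- \frac{1}{77}\right) - 111} = \frac{1}{- \frac{1}{11} - 111} = \frac{1}{- \frac{1222}{11}} = - \frac{11}{1222}$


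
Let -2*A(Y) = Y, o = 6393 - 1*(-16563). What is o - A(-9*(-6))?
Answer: 22983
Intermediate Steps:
o = 22956 (o = 6393 + 16563 = 22956)
A(Y) = -Y/2
o - A(-9*(-6)) = 22956 - (-1)*(-9*(-6))/2 = 22956 - (-1)*54/2 = 22956 - 1*(-27) = 22956 + 27 = 22983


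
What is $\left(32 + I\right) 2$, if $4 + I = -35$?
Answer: $-14$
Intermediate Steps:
$I = -39$ ($I = -4 - 35 = -39$)
$\left(32 + I\right) 2 = \left(32 - 39\right) 2 = \left(-7\right) 2 = -14$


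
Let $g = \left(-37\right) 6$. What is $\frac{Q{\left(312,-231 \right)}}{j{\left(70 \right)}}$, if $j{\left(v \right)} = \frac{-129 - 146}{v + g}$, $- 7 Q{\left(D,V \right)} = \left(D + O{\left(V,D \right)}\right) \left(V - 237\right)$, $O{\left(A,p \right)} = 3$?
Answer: $\frac{640224}{55} \approx 11640.0$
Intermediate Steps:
$g = -222$
$Q{\left(D,V \right)} = - \frac{\left(-237 + V\right) \left(3 + D\right)}{7}$ ($Q{\left(D,V \right)} = - \frac{\left(D + 3\right) \left(V - 237\right)}{7} = - \frac{\left(3 + D\right) \left(-237 + V\right)}{7} = - \frac{\left(-237 + V\right) \left(3 + D\right)}{7}$)
$j{\left(v \right)} = - \frac{275}{-222 + v}$ ($j{\left(v \right)} = \frac{-129 - 146}{v - 222} = - \frac{275}{-222 + v}$)
$\frac{Q{\left(312,-231 \right)}}{j{\left(70 \right)}} = \frac{\frac{711}{7} - -99 + \frac{237}{7} \cdot 312 - \frac{312}{7} \left(-231\right)}{\left(-275\right) \frac{1}{-222 + 70}} = \frac{\frac{711}{7} + 99 + \frac{73944}{7} + 10296}{\left(-275\right) \frac{1}{-152}} = \frac{21060}{\left(-275\right) \left(- \frac{1}{152}\right)} = \frac{21060}{\frac{275}{152}} = 21060 \cdot \frac{152}{275} = \frac{640224}{55}$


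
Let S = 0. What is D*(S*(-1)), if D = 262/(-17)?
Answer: 0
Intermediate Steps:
D = -262/17 (D = 262*(-1/17) = -262/17 ≈ -15.412)
D*(S*(-1)) = -0*(-1) = -262/17*0 = 0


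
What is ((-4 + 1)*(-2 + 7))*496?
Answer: -7440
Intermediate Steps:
((-4 + 1)*(-2 + 7))*496 = -3*5*496 = -15*496 = -7440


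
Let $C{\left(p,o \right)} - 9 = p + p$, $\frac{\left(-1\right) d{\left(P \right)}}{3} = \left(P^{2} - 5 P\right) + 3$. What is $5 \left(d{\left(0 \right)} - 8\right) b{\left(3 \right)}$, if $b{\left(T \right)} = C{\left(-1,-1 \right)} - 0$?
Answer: $-595$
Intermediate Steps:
$d{\left(P \right)} = -9 - 3 P^{2} + 15 P$ ($d{\left(P \right)} = - 3 \left(\left(P^{2} - 5 P\right) + 3\right) = - 3 \left(3 + P^{2} - 5 P\right) = -9 - 3 P^{2} + 15 P$)
$C{\left(p,o \right)} = 9 + 2 p$ ($C{\left(p,o \right)} = 9 + \left(p + p\right) = 9 + 2 p$)
$b{\left(T \right)} = 7$ ($b{\left(T \right)} = \left(9 + 2 \left(-1\right)\right) - 0 = \left(9 - 2\right) + 0 = 7 + 0 = 7$)
$5 \left(d{\left(0 \right)} - 8\right) b{\left(3 \right)} = 5 \left(\left(-9 - 3 \cdot 0^{2} + 15 \cdot 0\right) - 8\right) 7 = 5 \left(\left(-9 - 0 + 0\right) - 8\right) 7 = 5 \left(\left(-9 + 0 + 0\right) - 8\right) 7 = 5 \left(-9 - 8\right) 7 = 5 \left(-17\right) 7 = \left(-85\right) 7 = -595$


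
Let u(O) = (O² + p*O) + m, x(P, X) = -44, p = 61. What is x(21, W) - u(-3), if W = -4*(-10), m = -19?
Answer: 149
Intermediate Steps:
W = 40
u(O) = -19 + O² + 61*O (u(O) = (O² + 61*O) - 19 = -19 + O² + 61*O)
x(21, W) - u(-3) = -44 - (-19 + (-3)² + 61*(-3)) = -44 - (-19 + 9 - 183) = -44 - 1*(-193) = -44 + 193 = 149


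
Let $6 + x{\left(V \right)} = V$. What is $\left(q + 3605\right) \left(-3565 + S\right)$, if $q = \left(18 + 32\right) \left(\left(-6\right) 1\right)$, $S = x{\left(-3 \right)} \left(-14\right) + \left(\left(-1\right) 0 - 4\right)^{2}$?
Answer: $-11313015$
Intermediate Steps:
$x{\left(V \right)} = -6 + V$
$S = 142$ ($S = \left(-6 - 3\right) \left(-14\right) + \left(\left(-1\right) 0 - 4\right)^{2} = \left(-9\right) \left(-14\right) + \left(0 - 4\right)^{2} = 126 + \left(-4\right)^{2} = 126 + 16 = 142$)
$q = -300$ ($q = 50 \left(-6\right) = -300$)
$\left(q + 3605\right) \left(-3565 + S\right) = \left(-300 + 3605\right) \left(-3565 + 142\right) = 3305 \left(-3423\right) = -11313015$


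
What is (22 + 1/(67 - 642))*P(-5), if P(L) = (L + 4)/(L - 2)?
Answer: 1807/575 ≈ 3.1426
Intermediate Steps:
P(L) = (4 + L)/(-2 + L)
(22 + 1/(67 - 642))*P(-5) = (22 + 1/(67 - 642))*((4 - 5)/(-2 - 5)) = (22 + 1/(-575))*(-1/(-7)) = (22 - 1/575)*(-1/7*(-1)) = (12649/575)*(1/7) = 1807/575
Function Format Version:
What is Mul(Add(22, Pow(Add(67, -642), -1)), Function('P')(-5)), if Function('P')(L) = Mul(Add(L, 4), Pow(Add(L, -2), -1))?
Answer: Rational(1807, 575) ≈ 3.1426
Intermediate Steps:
Function('P')(L) = Mul(Pow(Add(-2, L), -1), Add(4, L)) (Function('P')(L) = Mul(Add(4, L), Pow(Add(-2, L), -1)) = Mul(Pow(Add(-2, L), -1), Add(4, L)))
Mul(Add(22, Pow(Add(67, -642), -1)), Function('P')(-5)) = Mul(Add(22, Pow(Add(67, -642), -1)), Mul(Pow(Add(-2, -5), -1), Add(4, -5))) = Mul(Add(22, Pow(-575, -1)), Mul(Pow(-7, -1), -1)) = Mul(Add(22, Rational(-1, 575)), Mul(Rational(-1, 7), -1)) = Mul(Rational(12649, 575), Rational(1, 7)) = Rational(1807, 575)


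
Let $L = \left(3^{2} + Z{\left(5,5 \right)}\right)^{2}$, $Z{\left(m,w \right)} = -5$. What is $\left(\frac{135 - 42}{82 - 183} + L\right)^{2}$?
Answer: $\frac{2319529}{10201} \approx 227.38$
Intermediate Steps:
$L = 16$ ($L = \left(3^{2} - 5\right)^{2} = \left(9 - 5\right)^{2} = 4^{2} = 16$)
$\left(\frac{135 - 42}{82 - 183} + L\right)^{2} = \left(\frac{135 - 42}{82 - 183} + 16\right)^{2} = \left(\frac{93}{-101} + 16\right)^{2} = \left(93 \left(- \frac{1}{101}\right) + 16\right)^{2} = \left(- \frac{93}{101} + 16\right)^{2} = \left(\frac{1523}{101}\right)^{2} = \frac{2319529}{10201}$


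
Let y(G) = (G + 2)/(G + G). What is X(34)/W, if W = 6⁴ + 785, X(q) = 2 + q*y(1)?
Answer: 53/2081 ≈ 0.025469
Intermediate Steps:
y(G) = (2 + G)/(2*G) (y(G) = (2 + G)/((2*G)) = (2 + G)*(1/(2*G)) = (2 + G)/(2*G))
X(q) = 2 + 3*q/2 (X(q) = 2 + q*((½)*(2 + 1)/1) = 2 + q*((½)*1*3) = 2 + q*(3/2) = 2 + 3*q/2)
W = 2081 (W = 1296 + 785 = 2081)
X(34)/W = (2 + (3/2)*34)/2081 = (2 + 51)*(1/2081) = 53*(1/2081) = 53/2081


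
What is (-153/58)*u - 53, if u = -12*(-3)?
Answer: -4291/29 ≈ -147.97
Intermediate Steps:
u = 36
(-153/58)*u - 53 = -153/58*36 - 53 = -2754/29 - 53 = -4291/29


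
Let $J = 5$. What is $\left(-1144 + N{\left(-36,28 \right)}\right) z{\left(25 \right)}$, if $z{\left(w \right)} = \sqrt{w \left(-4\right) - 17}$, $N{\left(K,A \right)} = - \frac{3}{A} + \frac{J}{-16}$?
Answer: $- \frac{384525 i \sqrt{13}}{112} \approx - 12379.0 i$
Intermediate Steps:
$N{\left(K,A \right)} = - \frac{5}{16} - \frac{3}{A}$ ($N{\left(K,A \right)} = - \frac{3}{A} + \frac{5}{-16} = - \frac{3}{A} + 5 \left(- \frac{1}{16}\right) = - \frac{3}{A} - \frac{5}{16} = - \frac{5}{16} - \frac{3}{A}$)
$z{\left(w \right)} = \sqrt{-17 - 4 w}$ ($z{\left(w \right)} = \sqrt{- 4 w - 17} = \sqrt{-17 - 4 w}$)
$\left(-1144 + N{\left(-36,28 \right)}\right) z{\left(25 \right)} = \left(-1144 - \left(\frac{5}{16} + \frac{3}{28}\right)\right) \sqrt{-17 - 100} = \left(-1144 - \frac{47}{112}\right) \sqrt{-17 - 100} = \left(-1144 - \frac{47}{112}\right) \sqrt{-117} = \left(-1144 - \frac{47}{112}\right) 3 i \sqrt{13} = - \frac{128175 \cdot 3 i \sqrt{13}}{112} = - \frac{384525 i \sqrt{13}}{112}$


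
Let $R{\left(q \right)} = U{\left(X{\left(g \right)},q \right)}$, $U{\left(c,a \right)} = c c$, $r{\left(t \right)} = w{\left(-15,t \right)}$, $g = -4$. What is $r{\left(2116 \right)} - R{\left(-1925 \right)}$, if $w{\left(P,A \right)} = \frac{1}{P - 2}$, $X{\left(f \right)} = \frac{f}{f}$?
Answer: $- \frac{18}{17} \approx -1.0588$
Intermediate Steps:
$X{\left(f \right)} = 1$
$w{\left(P,A \right)} = \frac{1}{-2 + P}$
$r{\left(t \right)} = - \frac{1}{17}$ ($r{\left(t \right)} = \frac{1}{-2 - 15} = \frac{1}{-17} = - \frac{1}{17}$)
$U{\left(c,a \right)} = c^{2}$
$R{\left(q \right)} = 1$ ($R{\left(q \right)} = 1^{2} = 1$)
$r{\left(2116 \right)} - R{\left(-1925 \right)} = - \frac{1}{17} - 1 = - \frac{18}{17}$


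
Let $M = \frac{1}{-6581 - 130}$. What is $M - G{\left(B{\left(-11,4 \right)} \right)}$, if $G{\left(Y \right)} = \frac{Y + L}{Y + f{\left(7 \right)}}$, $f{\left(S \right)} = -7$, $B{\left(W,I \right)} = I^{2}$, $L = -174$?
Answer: $\frac{353443}{20133} \approx 17.555$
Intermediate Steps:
$M = - \frac{1}{6711}$ ($M = \frac{1}{-6711} = - \frac{1}{6711} \approx -0.00014901$)
$G{\left(Y \right)} = \frac{-174 + Y}{-7 + Y}$ ($G{\left(Y \right)} = \frac{Y - 174}{Y - 7} = \frac{-174 + Y}{-7 + Y}$)
$M - G{\left(B{\left(-11,4 \right)} \right)} = - \frac{1}{6711} - \frac{-174 + 4^{2}}{-7 + 4^{2}} = - \frac{1}{6711} - \frac{-174 + 16}{-7 + 16} = - \frac{1}{6711} - \frac{1}{9} \left(-158\right) = - \frac{1}{6711} - - \frac{158}{9} = - \frac{1}{6711} + \frac{158}{9} = \frac{353443}{20133}$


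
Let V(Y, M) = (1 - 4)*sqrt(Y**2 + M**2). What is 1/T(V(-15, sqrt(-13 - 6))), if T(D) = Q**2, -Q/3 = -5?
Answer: 1/225 ≈ 0.0044444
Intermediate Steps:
Q = 15 (Q = -3*(-5) = 15)
V(Y, M) = -3*sqrt(M**2 + Y**2)
T(D) = 225 (T(D) = 15**2 = 225)
1/T(V(-15, sqrt(-13 - 6))) = 1/225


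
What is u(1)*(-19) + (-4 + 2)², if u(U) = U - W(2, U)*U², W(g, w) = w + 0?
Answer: 4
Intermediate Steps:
W(g, w) = w
u(U) = U - U³ (u(U) = U - U*U² = U - U³)
u(1)*(-19) + (-4 + 2)² = (1 - 1*1³)*(-19) + (-4 + 2)² = (1 - 1*1)*(-19) + (-2)² = (1 - 1)*(-19) + 4 = 0*(-19) + 4 = 0 + 4 = 4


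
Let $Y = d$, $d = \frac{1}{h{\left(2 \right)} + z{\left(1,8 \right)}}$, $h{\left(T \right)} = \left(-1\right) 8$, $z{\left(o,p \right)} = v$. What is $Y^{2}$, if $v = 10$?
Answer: $\frac{1}{4} \approx 0.25$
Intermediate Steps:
$z{\left(o,p \right)} = 10$
$h{\left(T \right)} = -8$
$d = \frac{1}{2}$ ($d = \frac{1}{-8 + 10} = \frac{1}{2} \approx 0.5$)
$Y = \frac{1}{2} \approx 0.5$
$Y^{2} = \left(\frac{1}{2}\right)^{2} = \frac{1}{4}$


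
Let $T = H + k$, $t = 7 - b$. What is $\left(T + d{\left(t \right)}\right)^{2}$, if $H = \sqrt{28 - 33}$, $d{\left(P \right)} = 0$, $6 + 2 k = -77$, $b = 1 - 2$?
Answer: $\frac{6869}{4} - 83 i \sqrt{5} \approx 1717.3 - 185.59 i$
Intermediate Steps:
$b = -1$
$k = - \frac{83}{2}$ ($k = -3 + \frac{1}{2} \left(-77\right) = -3 - \frac{77}{2} = - \frac{83}{2} \approx -41.5$)
$t = 8$ ($t = 7 - -1 = 7 + 1 = 8$)
$H = i \sqrt{5}$ ($H = \sqrt{-5} = i \sqrt{5} \approx 2.2361 i$)
$T = - \frac{83}{2} + i \sqrt{5}$ ($T = i \sqrt{5} - \frac{83}{2} = - \frac{83}{2} + i \sqrt{5} \approx -41.5 + 2.2361 i$)
$\left(T + d{\left(t \right)}\right)^{2} = \left(\left(- \frac{83}{2} + i \sqrt{5}\right) + 0\right)^{2} = \left(- \frac{83}{2} + i \sqrt{5}\right)^{2}$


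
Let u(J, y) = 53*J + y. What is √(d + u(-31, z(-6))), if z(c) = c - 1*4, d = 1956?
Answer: √303 ≈ 17.407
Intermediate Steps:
z(c) = -4 + c (z(c) = c - 4 = -4 + c)
u(J, y) = y + 53*J
√(d + u(-31, z(-6))) = √(1956 + ((-4 - 6) + 53*(-31))) = √(1956 + (-10 - 1643)) = √(1956 - 1653) = √303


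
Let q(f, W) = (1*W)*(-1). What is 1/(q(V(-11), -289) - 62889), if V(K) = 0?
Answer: -1/62600 ≈ -1.5974e-5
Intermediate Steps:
q(f, W) = -W (q(f, W) = W*(-1) = -W)
1/(q(V(-11), -289) - 62889) = 1/(-1*(-289) - 62889) = 1/(289 - 62889) = 1/(-62600) = -1/62600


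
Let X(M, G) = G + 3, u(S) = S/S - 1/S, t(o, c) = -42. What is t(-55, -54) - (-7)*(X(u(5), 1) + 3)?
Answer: 7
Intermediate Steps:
u(S) = 1 - 1/S
X(M, G) = 3 + G
t(-55, -54) - (-7)*(X(u(5), 1) + 3) = -42 - (-7)*((3 + 1) + 3) = -42 - (-7)*(4 + 3) = -42 - (-7)*7 = -42 - 1*(-49) = -42 + 49 = 7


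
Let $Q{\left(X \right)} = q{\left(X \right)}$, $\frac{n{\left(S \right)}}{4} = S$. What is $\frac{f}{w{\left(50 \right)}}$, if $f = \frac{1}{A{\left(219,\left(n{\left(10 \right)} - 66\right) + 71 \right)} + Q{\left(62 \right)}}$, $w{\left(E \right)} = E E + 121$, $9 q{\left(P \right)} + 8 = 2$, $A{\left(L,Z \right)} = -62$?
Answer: $- \frac{3}{492748} \approx -6.0883 \cdot 10^{-6}$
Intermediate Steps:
$n{\left(S \right)} = 4 S$
$q{\left(P \right)} = - \frac{2}{3}$ ($q{\left(P \right)} = - \frac{8}{9} + \frac{1}{9} \cdot 2 = - \frac{8}{9} + \frac{2}{9} = - \frac{2}{3}$)
$w{\left(E \right)} = 121 + E^{2}$ ($w{\left(E \right)} = E^{2} + 121 = 121 + E^{2}$)
$Q{\left(X \right)} = - \frac{2}{3}$
$f = - \frac{3}{188}$ ($f = \frac{1}{-62 - \frac{2}{3}} = \frac{1}{- \frac{188}{3}} = - \frac{3}{188} \approx -0.015957$)
$\frac{f}{w{\left(50 \right)}} = - \frac{3}{188 \left(121 + 50^{2}\right)} = - \frac{3}{188 \left(121 + 2500\right)} = - \frac{3}{188 \cdot 2621} = \left(- \frac{3}{188}\right) \frac{1}{2621} = - \frac{3}{492748}$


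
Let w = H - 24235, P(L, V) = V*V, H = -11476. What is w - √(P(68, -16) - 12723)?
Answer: -35711 - I*√12467 ≈ -35711.0 - 111.66*I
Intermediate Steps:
P(L, V) = V²
w = -35711 (w = -11476 - 24235 = -35711)
w - √(P(68, -16) - 12723) = -35711 - √((-16)² - 12723) = -35711 - √(256 - 12723) = -35711 - √(-12467) = -35711 - I*√12467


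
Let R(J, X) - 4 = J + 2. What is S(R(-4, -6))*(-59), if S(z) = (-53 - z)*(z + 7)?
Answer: 29205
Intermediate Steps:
R(J, X) = 6 + J (R(J, X) = 4 + (J + 2) = 4 + (2 + J) = 6 + J)
S(z) = (-53 - z)*(7 + z)
S(R(-4, -6))*(-59) = (-371 - (6 - 4)² - 60*(6 - 4))*(-59) = (-371 - 1*2² - 60*2)*(-59) = (-371 - 1*4 - 120)*(-59) = (-371 - 4 - 120)*(-59) = -495*(-59) = 29205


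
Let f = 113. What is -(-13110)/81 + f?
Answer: 7421/27 ≈ 274.85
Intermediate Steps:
-(-13110)/81 + f = -(-13110)/81 + 113 = -138*(-95/81) + 113 = 4370/27 + 113 = 7421/27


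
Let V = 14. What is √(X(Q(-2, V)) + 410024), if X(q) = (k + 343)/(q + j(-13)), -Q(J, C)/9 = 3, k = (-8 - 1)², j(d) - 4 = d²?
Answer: 2*√546258343/73 ≈ 640.33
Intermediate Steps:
j(d) = 4 + d²
k = 81 (k = (-9)² = 81)
Q(J, C) = -27 (Q(J, C) = -9*3 = -27)
X(q) = 424/(173 + q) (X(q) = (81 + 343)/(q + (4 + (-13)²)) = 424/(q + (4 + 169)) = 424/(q + 173) = 424/(173 + q))
√(X(Q(-2, V)) + 410024) = √(424/(173 - 27) + 410024) = √(424/146 + 410024) = √(424*(1/146) + 410024) = √(212/73 + 410024) = √(29931964/73) = 2*√546258343/73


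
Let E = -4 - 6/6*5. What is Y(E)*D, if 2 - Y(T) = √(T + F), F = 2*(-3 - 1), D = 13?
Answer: 26 - 13*I*√17 ≈ 26.0 - 53.6*I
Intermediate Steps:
E = -9 (E = -4 - 6*⅙*5 = -4 - 1*5 = -4 - 5 = -9)
F = -8 (F = 2*(-4) = -8)
Y(T) = 2 - √(-8 + T) (Y(T) = 2 - √(T - 8) = 2 - √(-8 + T))
Y(E)*D = (2 - √(-8 - 9))*13 = (2 - √(-17))*13 = (2 - I*√17)*13 = 26 - 13*I*√17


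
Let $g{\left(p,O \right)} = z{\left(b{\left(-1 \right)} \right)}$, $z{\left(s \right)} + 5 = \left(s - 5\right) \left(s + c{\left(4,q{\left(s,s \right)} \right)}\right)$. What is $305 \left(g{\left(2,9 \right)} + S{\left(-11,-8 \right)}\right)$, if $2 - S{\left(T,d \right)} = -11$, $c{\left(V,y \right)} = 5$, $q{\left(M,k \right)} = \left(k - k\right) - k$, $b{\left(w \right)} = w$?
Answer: $-4880$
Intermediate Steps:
$q{\left(M,k \right)} = - k$ ($q{\left(M,k \right)} = 0 - k = - k$)
$S{\left(T,d \right)} = 13$ ($S{\left(T,d \right)} = 2 - -11 = 2 + 11 = 13$)
$z{\left(s \right)} = -5 + \left(-5 + s\right) \left(5 + s\right)$ ($z{\left(s \right)} = -5 + \left(s - 5\right) \left(s + 5\right) = -5 + \left(-5 + s\right) \left(5 + s\right)$)
$g{\left(p,O \right)} = -29$ ($g{\left(p,O \right)} = -30 + \left(-1\right)^{2} = -30 + 1 = -29$)
$305 \left(g{\left(2,9 \right)} + S{\left(-11,-8 \right)}\right) = 305 \left(-29 + 13\right) = 305 \left(-16\right) = -4880$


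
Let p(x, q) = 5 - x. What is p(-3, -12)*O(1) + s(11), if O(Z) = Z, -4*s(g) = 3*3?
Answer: 23/4 ≈ 5.7500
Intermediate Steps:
s(g) = -9/4 (s(g) = -3*3/4 = -¼*9 = -9/4)
p(-3, -12)*O(1) + s(11) = (5 - 1*(-3))*1 - 9/4 = (5 + 3)*1 - 9/4 = 8*1 - 9/4 = 8 - 9/4 = 23/4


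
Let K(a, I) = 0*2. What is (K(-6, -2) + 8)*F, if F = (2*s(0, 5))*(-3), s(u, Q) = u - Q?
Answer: 240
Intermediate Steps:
F = 30 (F = (2*(0 - 1*5))*(-3) = (2*(0 - 5))*(-3) = (2*(-5))*(-3) = -10*(-3) = 30)
K(a, I) = 0
(K(-6, -2) + 8)*F = (0 + 8)*30 = 8*30 = 240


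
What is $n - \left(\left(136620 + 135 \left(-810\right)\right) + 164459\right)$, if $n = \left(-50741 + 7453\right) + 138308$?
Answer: $-96709$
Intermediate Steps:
$n = 95020$ ($n = -43288 + 138308 = 95020$)
$n - \left(\left(136620 + 135 \left(-810\right)\right) + 164459\right) = 95020 - \left(\left(136620 + 135 \left(-810\right)\right) + 164459\right) = 95020 - \left(\left(136620 - 109350\right) + 164459\right) = 95020 - \left(27270 + 164459\right) = 95020 - 191729 = -96709$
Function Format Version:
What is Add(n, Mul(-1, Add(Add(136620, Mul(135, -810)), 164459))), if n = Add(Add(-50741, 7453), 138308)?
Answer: -96709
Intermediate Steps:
n = 95020 (n = Add(-43288, 138308) = 95020)
Add(n, Mul(-1, Add(Add(136620, Mul(135, -810)), 164459))) = Add(95020, Mul(-1, Add(Add(136620, Mul(135, -810)), 164459))) = Add(95020, Mul(-1, Add(Add(136620, -109350), 164459))) = Add(95020, Mul(-1, Add(27270, 164459))) = Add(95020, Mul(-1, 191729)) = Add(95020, -191729) = -96709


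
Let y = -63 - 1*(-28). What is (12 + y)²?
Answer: 529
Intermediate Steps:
y = -35 (y = -63 + 28 = -35)
(12 + y)² = (12 - 35)² = (-23)² = 529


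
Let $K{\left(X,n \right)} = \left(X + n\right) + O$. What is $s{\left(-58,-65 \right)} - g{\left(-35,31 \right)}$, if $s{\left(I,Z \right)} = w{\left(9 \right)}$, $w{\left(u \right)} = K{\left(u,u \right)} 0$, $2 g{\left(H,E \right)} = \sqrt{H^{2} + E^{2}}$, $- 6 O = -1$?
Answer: $- \frac{\sqrt{2186}}{2} \approx -23.377$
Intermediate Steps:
$O = \frac{1}{6}$ ($O = \left(- \frac{1}{6}\right) \left(-1\right) = \frac{1}{6} \approx 0.16667$)
$K{\left(X,n \right)} = \frac{1}{6} + X + n$ ($K{\left(X,n \right)} = \left(X + n\right) + \frac{1}{6} = \frac{1}{6} + X + n$)
$g{\left(H,E \right)} = \frac{\sqrt{E^{2} + H^{2}}}{2}$ ($g{\left(H,E \right)} = \frac{\sqrt{H^{2} + E^{2}}}{2} = \frac{\sqrt{E^{2} + H^{2}}}{2}$)
$w{\left(u \right)} = 0$ ($w{\left(u \right)} = \left(\frac{1}{6} + u + u\right) 0 = \left(\frac{1}{6} + 2 u\right) 0 = 0$)
$s{\left(I,Z \right)} = 0$
$s{\left(-58,-65 \right)} - g{\left(-35,31 \right)} = 0 - \frac{\sqrt{31^{2} + \left(-35\right)^{2}}}{2} = 0 - \frac{\sqrt{961 + 1225}}{2} = 0 - \frac{\sqrt{2186}}{2} = - \frac{\sqrt{2186}}{2}$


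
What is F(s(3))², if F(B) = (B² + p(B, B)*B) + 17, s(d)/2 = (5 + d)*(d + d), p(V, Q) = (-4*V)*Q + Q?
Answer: 12393885045025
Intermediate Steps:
p(V, Q) = Q - 4*Q*V (p(V, Q) = -4*Q*V + Q = Q - 4*Q*V)
s(d) = 4*d*(5 + d) (s(d) = 2*((5 + d)*(d + d)) = 2*((5 + d)*(2*d)) = 2*(2*d*(5 + d)) = 4*d*(5 + d))
F(B) = 17 + B² + B²*(1 - 4*B) (F(B) = (B² + (B*(1 - 4*B))*B) + 17 = (B² + B²*(1 - 4*B)) + 17 = 17 + B² + B²*(1 - 4*B))
F(s(3))² = (17 - 4*1728*(5 + 3)³ + 2*(4*3*(5 + 3))²)² = (17 - 4*(4*3*8)³ + 2*(4*3*8)²)² = (17 - 4*96³ + 2*96²)² = (17 - 4*884736 + 2*9216)² = (17 - 3538944 + 18432)² = (-3520495)² = 12393885045025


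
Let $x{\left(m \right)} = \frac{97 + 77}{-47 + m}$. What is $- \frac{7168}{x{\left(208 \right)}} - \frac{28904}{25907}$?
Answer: $- \frac{14951475416}{2253909} \approx -6633.6$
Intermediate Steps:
$x{\left(m \right)} = \frac{174}{-47 + m}$
$- \frac{7168}{x{\left(208 \right)}} - \frac{28904}{25907} = - \frac{7168}{174 \frac{1}{-47 + 208}} - \frac{28904}{25907} = - \frac{7168}{174 \cdot \frac{1}{161}} - \frac{28904}{25907} = - \frac{7168}{\frac{174}{161}} - \frac{28904}{25907} = \left(-7168\right) \frac{161}{174} - \frac{28904}{25907} = - \frac{577024}{87} - \frac{28904}{25907} = - \frac{14951475416}{2253909}$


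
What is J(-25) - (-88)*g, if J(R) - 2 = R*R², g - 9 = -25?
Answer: -17031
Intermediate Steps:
g = -16 (g = 9 - 25 = -16)
J(R) = 2 + R³ (J(R) = 2 + R*R² = 2 + R³)
J(-25) - (-88)*g = (2 + (-25)³) - (-88)*(-16) = (2 - 15625) - 1*1408 = -15623 - 1408 = -17031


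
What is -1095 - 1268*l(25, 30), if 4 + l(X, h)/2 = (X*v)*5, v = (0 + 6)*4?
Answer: -7598951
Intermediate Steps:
v = 24 (v = 6*4 = 24)
l(X, h) = -8 + 240*X (l(X, h) = -8 + 2*((X*24)*5) = -8 + 2*((24*X)*5) = -8 + 2*(120*X) = -8 + 240*X)
-1095 - 1268*l(25, 30) = -1095 - 1268*(-8 + 240*25) = -1095 - 1268*(-8 + 6000) = -1095 - 1268*5992 = -1095 - 7597856 = -7598951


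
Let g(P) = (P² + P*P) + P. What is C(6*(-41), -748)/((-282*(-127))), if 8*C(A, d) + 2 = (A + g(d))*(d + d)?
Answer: -836274473/143256 ≈ -5837.6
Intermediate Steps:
g(P) = P + 2*P² (g(P) = (P² + P²) + P = 2*P² + P = P + 2*P²)
C(A, d) = -¼ + d*(A + d*(1 + 2*d))/4 (C(A, d) = -¼ + ((A + d*(1 + 2*d))*(d + d))/8 = -¼ + ((A + d*(1 + 2*d))*(2*d))/8 = -¼ + (2*d*(A + d*(1 + 2*d)))/8 = -¼ + d*(A + d*(1 + 2*d))/4)
C(6*(-41), -748)/((-282*(-127))) = (-¼ + (¼)*(6*(-41))*(-748) + (¼)*(-748)²*(1 + 2*(-748)))/((-282*(-127))) = (-¼ + (¼)*(-246)*(-748) + (¼)*559504*(1 - 1496))/35814 = (-¼ + 46002 + (¼)*559504*(-1495))*(1/35814) = (-¼ + 46002 - 209114620)*(1/35814) = -836274473/4*1/35814 = -836274473/143256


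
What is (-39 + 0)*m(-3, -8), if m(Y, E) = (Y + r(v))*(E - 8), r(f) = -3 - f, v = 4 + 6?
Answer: -9984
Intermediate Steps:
v = 10
m(Y, E) = (-13 + Y)*(-8 + E) (m(Y, E) = (Y + (-3 - 1*10))*(E - 8) = (Y + (-3 - 10))*(-8 + E) = (Y - 13)*(-8 + E) = (-13 + Y)*(-8 + E))
(-39 + 0)*m(-3, -8) = (-39 + 0)*(104 - 13*(-8) - 8*(-3) - 8*(-3)) = -39*(104 + 104 + 24 + 24) = -39*256 = -9984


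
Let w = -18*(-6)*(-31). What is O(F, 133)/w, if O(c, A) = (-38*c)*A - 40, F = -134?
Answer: -18811/93 ≈ -202.27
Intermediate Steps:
O(c, A) = -40 - 38*A*c (O(c, A) = -38*A*c - 40 = -40 - 38*A*c)
w = -3348 (w = 108*(-31) = -3348)
O(F, 133)/w = (-40 - 38*133*(-134))/(-3348) = (-40 + 677236)*(-1/3348) = 677196*(-1/3348) = -18811/93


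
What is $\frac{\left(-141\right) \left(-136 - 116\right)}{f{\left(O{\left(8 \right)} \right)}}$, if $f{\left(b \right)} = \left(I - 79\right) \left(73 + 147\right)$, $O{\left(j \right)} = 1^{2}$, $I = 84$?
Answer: $\frac{8883}{275} \approx 32.302$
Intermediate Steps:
$O{\left(j \right)} = 1$
$f{\left(b \right)} = 1100$ ($f{\left(b \right)} = \left(84 - 79\right) \left(73 + 147\right) = 5 \cdot 220 = 1100$)
$\frac{\left(-141\right) \left(-136 - 116\right)}{f{\left(O{\left(8 \right)} \right)}} = \frac{\left(-141\right) \left(-136 - 116\right)}{1100} = \left(-141\right) \left(-252\right) \frac{1}{1100} = 35532 \cdot \frac{1}{1100} = \frac{8883}{275}$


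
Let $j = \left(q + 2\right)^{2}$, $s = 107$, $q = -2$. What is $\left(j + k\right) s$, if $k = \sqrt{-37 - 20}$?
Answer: $107 i \sqrt{57} \approx 807.83 i$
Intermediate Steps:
$j = 0$ ($j = \left(-2 + 2\right)^{2} = 0^{2} = 0$)
$k = i \sqrt{57}$ ($k = \sqrt{-57} = i \sqrt{57} \approx 7.5498 i$)
$\left(j + k\right) s = \left(0 + i \sqrt{57}\right) 107 = i \sqrt{57} \cdot 107 = 107 i \sqrt{57}$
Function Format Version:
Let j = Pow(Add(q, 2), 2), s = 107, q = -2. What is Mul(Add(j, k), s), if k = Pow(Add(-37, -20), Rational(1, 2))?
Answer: Mul(107, I, Pow(57, Rational(1, 2))) ≈ Mul(807.83, I)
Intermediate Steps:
j = 0 (j = Pow(Add(-2, 2), 2) = Pow(0, 2) = 0)
k = Mul(I, Pow(57, Rational(1, 2))) (k = Pow(-57, Rational(1, 2)) = Mul(I, Pow(57, Rational(1, 2))) ≈ Mul(7.5498, I))
Mul(Add(j, k), s) = Mul(Add(0, Mul(I, Pow(57, Rational(1, 2)))), 107) = Mul(Mul(I, Pow(57, Rational(1, 2))), 107) = Mul(107, I, Pow(57, Rational(1, 2)))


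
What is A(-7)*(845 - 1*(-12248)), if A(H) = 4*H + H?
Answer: -458255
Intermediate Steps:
A(H) = 5*H
A(-7)*(845 - 1*(-12248)) = (5*(-7))*(845 - 1*(-12248)) = -35*(845 + 12248) = -35*13093 = -458255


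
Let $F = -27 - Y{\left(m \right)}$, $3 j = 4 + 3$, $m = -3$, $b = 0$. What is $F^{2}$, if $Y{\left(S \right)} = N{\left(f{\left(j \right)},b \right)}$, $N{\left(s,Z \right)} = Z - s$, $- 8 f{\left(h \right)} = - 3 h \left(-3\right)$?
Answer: $\frac{56169}{64} \approx 877.64$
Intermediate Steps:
$j = \frac{7}{3}$ ($j = \frac{4 + 3}{3} = \frac{1}{3} \cdot 7 = \frac{7}{3} \approx 2.3333$)
$f{\left(h \right)} = - \frac{9 h}{8}$ ($f{\left(h \right)} = - \frac{- 3 h \left(-3\right)}{8} = - \frac{9 h}{8}$)
$Y{\left(S \right)} = \frac{21}{8}$ ($Y{\left(S \right)} = 0 - \left(- \frac{9}{8}\right) \frac{7}{3} = 0 - - \frac{21}{8} = 0 + \frac{21}{8} = \frac{21}{8}$)
$F = - \frac{237}{8}$ ($F = -27 - \frac{21}{8} = - \frac{237}{8} \approx -29.625$)
$F^{2} = \left(- \frac{237}{8}\right)^{2} = \frac{56169}{64}$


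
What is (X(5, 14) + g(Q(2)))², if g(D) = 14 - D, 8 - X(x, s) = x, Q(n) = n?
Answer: 225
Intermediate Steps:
X(x, s) = 8 - x
(X(5, 14) + g(Q(2)))² = ((8 - 1*5) + (14 - 1*2))² = ((8 - 5) + (14 - 2))² = (3 + 12)² = 15² = 225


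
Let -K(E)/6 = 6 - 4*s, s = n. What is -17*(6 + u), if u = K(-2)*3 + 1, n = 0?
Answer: 1717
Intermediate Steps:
s = 0
K(E) = -36 (K(E) = -6*(6 - 4*0) = -6*(6 + 0) = -6*6 = -36)
u = -107 (u = -36*3 + 1 = -108 + 1 = -107)
-17*(6 + u) = -17*(6 - 107) = -17*(-101) = 1717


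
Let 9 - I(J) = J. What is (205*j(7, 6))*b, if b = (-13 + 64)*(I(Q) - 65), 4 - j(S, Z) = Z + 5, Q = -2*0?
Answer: 4098360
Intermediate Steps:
Q = 0
I(J) = 9 - J
j(S, Z) = -1 - Z (j(S, Z) = 4 - (Z + 5) = 4 - (5 + Z) = 4 + (-5 - Z) = -1 - Z)
b = -2856 (b = (-13 + 64)*((9 - 1*0) - 65) = 51*((9 + 0) - 65) = 51*(9 - 65) = 51*(-56) = -2856)
(205*j(7, 6))*b = (205*(-1 - 1*6))*(-2856) = (205*(-1 - 6))*(-2856) = (205*(-7))*(-2856) = -1435*(-2856) = 4098360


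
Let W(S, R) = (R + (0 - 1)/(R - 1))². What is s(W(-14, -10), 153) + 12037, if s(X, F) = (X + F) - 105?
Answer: 1474166/121 ≈ 12183.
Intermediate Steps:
W(S, R) = (R - 1/(-1 + R))²
s(X, F) = -105 + F + X (s(X, F) = (F + X) - 105 = -105 + F + X)
s(W(-14, -10), 153) + 12037 = (-105 + 153 + (1 - 10 - 1*(-10)²)²/(-1 - 10)²) + 12037 = (-105 + 153 + (1 - 10 - 1*100)²/(-11)²) + 12037 = (-105 + 153 + (1 - 10 - 100)²/121) + 12037 = (-105 + 153 + (1/121)*(-109)²) + 12037 = (-105 + 153 + (1/121)*11881) + 12037 = (-105 + 153 + 11881/121) + 12037 = 17689/121 + 12037 = 1474166/121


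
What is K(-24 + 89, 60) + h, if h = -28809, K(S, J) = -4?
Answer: -28813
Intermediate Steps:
K(-24 + 89, 60) + h = -4 - 28809 = -28813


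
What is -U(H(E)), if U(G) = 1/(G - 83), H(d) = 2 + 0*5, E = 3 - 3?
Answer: 1/81 ≈ 0.012346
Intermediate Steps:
E = 0
H(d) = 2 (H(d) = 2 + 0 = 2)
U(G) = 1/(-83 + G)
-U(H(E)) = -1/(-83 + 2) = -1/(-81) = -1*(-1/81) = 1/81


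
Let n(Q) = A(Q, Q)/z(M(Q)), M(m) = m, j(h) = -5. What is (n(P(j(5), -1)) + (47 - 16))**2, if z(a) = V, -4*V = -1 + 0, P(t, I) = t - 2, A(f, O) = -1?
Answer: 729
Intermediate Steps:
P(t, I) = -2 + t
V = 1/4 (V = -(-1 + 0)/4 = -1/4*(-1) = 1/4 ≈ 0.25000)
z(a) = 1/4
n(Q) = -4 (n(Q) = -1/1/4 = -1*4 = -4)
(n(P(j(5), -1)) + (47 - 16))**2 = (-4 + (47 - 16))**2 = (-4 + 31)**2 = 27**2 = 729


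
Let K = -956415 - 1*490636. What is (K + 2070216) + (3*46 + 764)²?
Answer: 1436769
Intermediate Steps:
K = -1447051 (K = -956415 - 490636 = -1447051)
(K + 2070216) + (3*46 + 764)² = (-1447051 + 2070216) + (3*46 + 764)² = 623165 + (138 + 764)² = 623165 + 902² = 623165 + 813604 = 1436769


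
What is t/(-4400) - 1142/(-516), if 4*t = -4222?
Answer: 2784719/1135200 ≈ 2.4531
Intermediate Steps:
t = -2111/2 (t = (¼)*(-4222) = -2111/2 ≈ -1055.5)
t/(-4400) - 1142/(-516) = -2111/2/(-4400) - 1142/(-516) = -2111/2*(-1/4400) - 1142*(-1/516) = 2111/8800 + 571/258 = 2784719/1135200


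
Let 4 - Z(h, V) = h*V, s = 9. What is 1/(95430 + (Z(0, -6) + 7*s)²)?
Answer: 1/99919 ≈ 1.0008e-5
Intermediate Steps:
Z(h, V) = 4 - V*h (Z(h, V) = 4 - h*V = 4 - V*h)
1/(95430 + (Z(0, -6) + 7*s)²) = 1/(95430 + ((4 - 1*(-6)*0) + 7*9)²) = 1/(95430 + ((4 + 0) + 63)²) = 1/(95430 + (4 + 63)²) = 1/(95430 + 67²) = 1/(95430 + 4489) = 1/99919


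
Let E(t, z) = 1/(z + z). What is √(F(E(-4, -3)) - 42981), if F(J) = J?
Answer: 7*I*√31578/6 ≈ 207.32*I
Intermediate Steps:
E(t, z) = 1/(2*z)
√(F(E(-4, -3)) - 42981) = √((½)/(-3) - 42981) = √((½)*(-⅓) - 42981) = √(-⅙ - 42981) = √(-257887/6) = 7*I*√31578/6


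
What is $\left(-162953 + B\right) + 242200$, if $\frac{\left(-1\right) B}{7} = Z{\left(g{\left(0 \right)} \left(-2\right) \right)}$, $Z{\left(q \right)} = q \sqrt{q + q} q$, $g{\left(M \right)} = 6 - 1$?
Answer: $79247 - 1400 i \sqrt{5} \approx 79247.0 - 3130.5 i$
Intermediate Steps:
$g{\left(M \right)} = 5$
$Z{\left(q \right)} = \sqrt{2} q^{\frac{5}{2}}$ ($Z{\left(q \right)} = q \sqrt{2 q} q = q \sqrt{2} \sqrt{q} q = \sqrt{2} q^{\frac{3}{2}} q = \sqrt{2} q^{\frac{5}{2}}$)
$B = - 1400 i \sqrt{5}$ ($B = - 7 \sqrt{2} \left(5 \left(-2\right)\right)^{\frac{5}{2}} = - 7 \sqrt{2} \left(-10\right)^{\frac{5}{2}} = - 7 \sqrt{2} \cdot 100 i \sqrt{10} = - 7 \cdot 200 i \sqrt{5} = - 1400 i \sqrt{5} \approx - 3130.5 i$)
$\left(-162953 + B\right) + 242200 = \left(-162953 - 1400 i \sqrt{5}\right) + 242200 = 79247 - 1400 i \sqrt{5}$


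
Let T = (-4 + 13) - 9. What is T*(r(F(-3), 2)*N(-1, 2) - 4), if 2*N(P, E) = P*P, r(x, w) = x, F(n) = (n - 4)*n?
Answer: 0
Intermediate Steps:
F(n) = n*(-4 + n) (F(n) = (-4 + n)*n = n*(-4 + n))
T = 0 (T = 9 - 9 = 0)
N(P, E) = P**2/2 (N(P, E) = (P*P)/2 = P**2/2)
T*(r(F(-3), 2)*N(-1, 2) - 4) = 0*((-3*(-4 - 3))*((1/2)*(-1)**2) - 4) = 0*((-3*(-7))*((1/2)*1) - 4) = 0*(21*(1/2) - 4) = 0*(21/2 - 4) = 0*(13/2) = 0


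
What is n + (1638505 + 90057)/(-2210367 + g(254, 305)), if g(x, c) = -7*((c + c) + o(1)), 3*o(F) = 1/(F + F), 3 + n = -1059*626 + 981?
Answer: -8795968504896/13287829 ≈ -6.6196e+5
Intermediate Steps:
n = -661956 (n = -3 + (-1059*626 + 981) = -3 + (-662934 + 981) = -3 - 661953 = -661956)
o(F) = 1/(6*F) (o(F) = 1/(3*(F + F)) = 1/(3*((2*F))) = (1/(2*F))/3 = 1/(6*F))
g(x, c) = -7/6 - 14*c (g(x, c) = -7*((c + c) + (1/6)/1) = -7*(2*c + (1/6)*1) = -7*(2*c + 1/6) = -7*(1/6 + 2*c) = -7/6 - 14*c)
n + (1638505 + 90057)/(-2210367 + g(254, 305)) = -661956 + (1638505 + 90057)/(-2210367 + (-7/6 - 14*305)) = -661956 + 1728562/(-2210367 + (-7/6 - 4270)) = -661956 + 1728562/(-2210367 - 25627/6) = -661956 + 1728562/(-13287829/6) = -661956 + 1728562*(-6/13287829) = -661956 - 10371372/13287829 = -8795968504896/13287829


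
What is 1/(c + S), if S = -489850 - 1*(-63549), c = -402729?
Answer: -1/829030 ≈ -1.2062e-6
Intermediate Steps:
S = -426301 (S = -489850 + 63549 = -426301)
1/(c + S) = 1/(-402729 - 426301) = 1/(-829030) = -1/829030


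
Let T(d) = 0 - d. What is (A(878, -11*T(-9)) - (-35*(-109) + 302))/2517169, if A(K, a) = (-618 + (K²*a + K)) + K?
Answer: -76320495/2517169 ≈ -30.320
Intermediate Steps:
T(d) = -d
A(K, a) = -618 + 2*K + a*K² (A(K, a) = (-618 + (a*K² + K)) + K = (-618 + (K + a*K²)) + K = (-618 + K + a*K²) + K = -618 + 2*K + a*K²)
(A(878, -11*T(-9)) - (-35*(-109) + 302))/2517169 = ((-618 + 2*878 - (-11)*(-9)*878²) - (-35*(-109) + 302))/2517169 = ((-618 + 1756 - 11*9*770884) - (3815 + 302))*(1/2517169) = ((-618 + 1756 - 99*770884) - 1*4117)*(1/2517169) = ((-618 + 1756 - 76317516) - 4117)*(1/2517169) = (-76316378 - 4117)*(1/2517169) = -76320495*1/2517169 = -76320495/2517169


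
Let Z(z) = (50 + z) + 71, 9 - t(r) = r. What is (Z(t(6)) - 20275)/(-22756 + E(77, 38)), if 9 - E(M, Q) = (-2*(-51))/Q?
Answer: 382869/432244 ≈ 0.88577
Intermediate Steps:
t(r) = 9 - r
Z(z) = 121 + z
E(M, Q) = 9 - 102/Q (E(M, Q) = 9 - (-2*(-51))/Q = 9 - 102/Q)
(Z(t(6)) - 20275)/(-22756 + E(77, 38)) = ((121 + (9 - 1*6)) - 20275)/(-22756 + (9 - 102/38)) = ((121 + (9 - 6)) - 20275)/(-22756 + (9 - 102*1/38)) = ((121 + 3) - 20275)/(-22756 + (9 - 51/19)) = (124 - 20275)/(-22756 + 120/19) = -20151/(-432244/19) = -20151*(-19/432244) = 382869/432244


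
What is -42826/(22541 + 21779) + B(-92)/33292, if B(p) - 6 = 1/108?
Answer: -1202762977/1244954340 ≈ -0.96611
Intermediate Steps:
B(p) = 649/108 (B(p) = 6 + 1/108 = 649/108)
-42826/(22541 + 21779) + B(-92)/33292 = -42826/(22541 + 21779) + (649/108)/33292 = -42826/44320 + (649/108)*(1/33292) = -42826*1/44320 + 649/3595536 = -21413/22160 + 649/3595536 = -1202762977/1244954340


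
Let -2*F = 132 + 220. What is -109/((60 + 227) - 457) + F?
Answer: -29811/170 ≈ -175.36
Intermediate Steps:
F = -176 (F = -(132 + 220)/2 = -½*352 = -176)
-109/((60 + 227) - 457) + F = -109/((60 + 227) - 457) - 176 = -109/(287 - 457) - 176 = -109/(-170) - 176 = -109*(-1/170) - 176 = 109/170 - 176 = -29811/170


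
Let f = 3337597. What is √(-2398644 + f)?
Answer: √938953 ≈ 969.00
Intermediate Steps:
√(-2398644 + f) = √(-2398644 + 3337597) = √938953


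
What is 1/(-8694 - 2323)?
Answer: -1/11017 ≈ -9.0769e-5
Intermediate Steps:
1/(-8694 - 2323) = 1/(-11017) = -1/11017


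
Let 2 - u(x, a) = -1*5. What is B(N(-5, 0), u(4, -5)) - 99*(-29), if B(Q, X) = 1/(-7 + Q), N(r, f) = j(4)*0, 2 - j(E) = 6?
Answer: 20096/7 ≈ 2870.9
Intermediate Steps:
j(E) = -4 (j(E) = 2 - 1*6 = 2 - 6 = -4)
u(x, a) = 7 (u(x, a) = 2 - (-1)*5 = 2 - 1*(-5) = 2 + 5 = 7)
N(r, f) = 0 (N(r, f) = -4*0 = 0)
B(N(-5, 0), u(4, -5)) - 99*(-29) = 1/(-7 + 0) - 99*(-29) = 1/(-7) + 2871 = -1/7 + 2871 = 20096/7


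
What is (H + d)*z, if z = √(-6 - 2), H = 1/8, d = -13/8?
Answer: -3*I*√2 ≈ -4.2426*I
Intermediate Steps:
d = -13/8 (d = -13*⅛ = -13/8 ≈ -1.6250)
H = ⅛ ≈ 0.12500
z = 2*I*√2 (z = √(-8) = 2*I*√2 ≈ 2.8284*I)
(H + d)*z = (⅛ - 13/8)*(2*I*√2) = -3*I*√2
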